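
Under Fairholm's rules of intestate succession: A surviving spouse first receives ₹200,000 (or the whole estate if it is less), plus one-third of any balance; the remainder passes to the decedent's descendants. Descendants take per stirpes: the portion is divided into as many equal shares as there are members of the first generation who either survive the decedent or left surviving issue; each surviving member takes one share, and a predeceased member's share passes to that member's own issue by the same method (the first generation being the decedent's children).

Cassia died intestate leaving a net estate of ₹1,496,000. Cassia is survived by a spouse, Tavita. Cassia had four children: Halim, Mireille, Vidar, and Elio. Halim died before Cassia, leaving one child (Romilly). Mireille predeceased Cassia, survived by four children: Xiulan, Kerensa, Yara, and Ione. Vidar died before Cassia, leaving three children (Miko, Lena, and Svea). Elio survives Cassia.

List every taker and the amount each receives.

Tavita first takes ₹200,000, leaving a balance of ₹1,296,000. Tavita then takes one-third of the balance (₹432,000), for a total of ₹632,000. The remaining ₹864,000 passes to the descendants.
The descendants' portion (₹864,000) is divided into 4 shares of ₹216,000: Elio takes ₹216,000; Halim's ₹216,000 share passes to Halim's issue; Mireille's ₹216,000 share passes to Mireille's issue; Vidar's ₹216,000 share passes to Vidar's issue.
Halim's share (₹216,000) passes entirely to Romilly.
Mireille's share (₹216,000) is divided into 4 shares of ₹54,000: Xiulan, Kerensa, Yara, and Ione each take ₹54,000.
Vidar's share (₹216,000) is divided into 3 shares of ₹72,000: Miko, Lena, and Svea each take ₹72,000.

Tavita: ₹632,000; Romilly: ₹216,000; Xiulan: ₹54,000; Kerensa: ₹54,000; Yara: ₹54,000; Ione: ₹54,000; Miko: ₹72,000; Lena: ₹72,000; Svea: ₹72,000; Elio: ₹216,000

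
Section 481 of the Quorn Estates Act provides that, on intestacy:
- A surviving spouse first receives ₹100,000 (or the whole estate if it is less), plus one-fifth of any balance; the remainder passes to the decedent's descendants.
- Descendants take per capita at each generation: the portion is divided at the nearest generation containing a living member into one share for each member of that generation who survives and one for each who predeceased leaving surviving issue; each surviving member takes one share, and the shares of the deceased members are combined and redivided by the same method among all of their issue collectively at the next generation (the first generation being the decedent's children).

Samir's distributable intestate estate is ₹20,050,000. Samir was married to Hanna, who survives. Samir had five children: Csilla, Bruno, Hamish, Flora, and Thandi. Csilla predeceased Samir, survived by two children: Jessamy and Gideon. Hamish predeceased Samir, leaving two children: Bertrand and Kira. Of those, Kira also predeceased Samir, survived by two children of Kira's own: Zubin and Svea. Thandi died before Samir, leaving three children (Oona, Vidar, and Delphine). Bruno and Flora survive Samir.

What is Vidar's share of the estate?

Hanna first takes ₹100,000, leaving a balance of ₹19,950,000. Hanna then takes one-fifth of the balance (₹3,990,000), for a total of ₹4,090,000. The remaining ₹15,960,000 passes to the descendants.
The descendants' portion (₹15,960,000) is divided at the children's generation into 5 shares of ₹3,192,000. Bruno and Flora each take ₹3,192,000. The 3 shares of the deceased (Csilla, Hamish, and Thandi) are combined into a pool of ₹9,576,000.
That pool (₹9,576,000) is divided at the grandchildren's generation into 7 shares of ₹1,368,000. Jessamy, Gideon, Bertrand, Oona, Vidar, and Delphine each take ₹1,368,000. The remaining share for the deceased Kira (₹1,368,000) is carried to the next generation.
That pool (₹1,368,000) is divided at the great-grandchildren's generation equally among Zubin and Svea: ₹684,000 each.

Vidar receives ₹1,368,000.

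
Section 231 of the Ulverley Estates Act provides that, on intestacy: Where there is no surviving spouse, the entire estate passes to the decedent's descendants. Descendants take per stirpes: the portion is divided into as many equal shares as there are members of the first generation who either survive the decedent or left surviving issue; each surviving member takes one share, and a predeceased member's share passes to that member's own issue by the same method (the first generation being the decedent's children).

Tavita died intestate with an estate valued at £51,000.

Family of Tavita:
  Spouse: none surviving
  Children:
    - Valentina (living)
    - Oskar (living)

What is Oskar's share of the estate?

The entire £51,000 passes to the descendants.
That amount (£51,000) is divided into 2 shares of £25,500: Valentina and Oskar each take £25,500.

Oskar receives £25,500.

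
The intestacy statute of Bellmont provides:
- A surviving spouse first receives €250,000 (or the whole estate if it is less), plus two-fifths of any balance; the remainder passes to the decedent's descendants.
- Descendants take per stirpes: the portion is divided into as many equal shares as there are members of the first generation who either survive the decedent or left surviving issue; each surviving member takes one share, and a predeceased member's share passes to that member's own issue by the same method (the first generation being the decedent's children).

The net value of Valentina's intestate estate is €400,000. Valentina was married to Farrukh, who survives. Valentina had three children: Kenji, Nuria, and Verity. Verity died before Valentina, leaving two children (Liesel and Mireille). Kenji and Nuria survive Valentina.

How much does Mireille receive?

Mireille receives €15,000.

Farrukh first takes €250,000, leaving a balance of €150,000. Farrukh then takes two-fifths of the balance (€60,000), for a total of €310,000. The remaining €90,000 passes to the descendants.
The descendants' portion (€90,000) is divided into 3 shares of €30,000: Kenji and Nuria each take €30,000; Verity's €30,000 share passes to Verity's issue.
Verity's share (€30,000) is divided into 2 shares of €15,000: Liesel and Mireille each take €15,000.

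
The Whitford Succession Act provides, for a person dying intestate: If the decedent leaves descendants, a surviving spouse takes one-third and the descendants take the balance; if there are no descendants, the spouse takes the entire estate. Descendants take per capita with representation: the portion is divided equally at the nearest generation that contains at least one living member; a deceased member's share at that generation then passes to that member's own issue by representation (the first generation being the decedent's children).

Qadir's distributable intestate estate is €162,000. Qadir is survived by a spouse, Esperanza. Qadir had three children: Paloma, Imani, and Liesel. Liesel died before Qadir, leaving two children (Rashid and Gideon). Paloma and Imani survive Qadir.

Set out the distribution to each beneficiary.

Esperanza takes one-third of €162,000 = €54,000. The remaining €108,000 passes to the descendants.
The descendants' portion (€108,000) is divided into 3 shares of €36,000: Paloma and Imani each take €36,000; Liesel's €36,000 share passes to Liesel's issue.
Liesel's share (€36,000) is divided into 2 shares of €18,000: Rashid and Gideon each take €18,000.

Esperanza: €54,000; Paloma: €36,000; Imani: €36,000; Rashid: €18,000; Gideon: €18,000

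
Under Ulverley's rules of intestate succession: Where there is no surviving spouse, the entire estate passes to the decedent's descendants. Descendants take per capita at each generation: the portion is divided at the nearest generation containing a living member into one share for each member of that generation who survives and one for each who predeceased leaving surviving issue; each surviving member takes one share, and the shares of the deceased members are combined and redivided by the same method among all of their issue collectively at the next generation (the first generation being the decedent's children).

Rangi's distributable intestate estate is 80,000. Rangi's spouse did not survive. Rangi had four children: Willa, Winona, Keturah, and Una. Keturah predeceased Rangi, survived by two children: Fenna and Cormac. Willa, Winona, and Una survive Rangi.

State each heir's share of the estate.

The entire 80,000 passes to the descendants.
That amount (80,000) is divided at the children's generation into 4 shares of 20,000. Willa, Winona, and Una each take 20,000. The remaining share for the deceased Keturah (20,000) is carried to the next generation.
That pool (20,000) is divided at the grandchildren's generation equally among Fenna and Cormac: 10,000 each.

Willa: 20,000; Winona: 20,000; Fenna: 10,000; Cormac: 10,000; Una: 20,000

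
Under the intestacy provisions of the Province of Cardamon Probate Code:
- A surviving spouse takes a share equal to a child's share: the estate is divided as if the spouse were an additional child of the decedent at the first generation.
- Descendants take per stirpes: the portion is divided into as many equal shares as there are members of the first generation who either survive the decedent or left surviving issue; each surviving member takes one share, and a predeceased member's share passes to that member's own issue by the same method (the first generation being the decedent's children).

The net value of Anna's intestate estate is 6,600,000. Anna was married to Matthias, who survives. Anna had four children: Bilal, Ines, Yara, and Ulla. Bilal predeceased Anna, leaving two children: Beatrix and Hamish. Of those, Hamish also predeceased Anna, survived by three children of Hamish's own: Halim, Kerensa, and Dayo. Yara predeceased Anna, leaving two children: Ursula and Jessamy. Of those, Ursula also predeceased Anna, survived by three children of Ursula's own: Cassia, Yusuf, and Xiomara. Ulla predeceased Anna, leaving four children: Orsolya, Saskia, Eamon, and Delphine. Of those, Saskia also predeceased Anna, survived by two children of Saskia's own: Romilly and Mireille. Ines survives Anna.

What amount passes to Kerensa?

Kerensa receives 220,000.

The spouse counts as an additional share at the children's level, so there are 5 primary shares of 1,320,000. Matthias takes one such share (1,320,000).
The children's combined portion (5,280,000) is divided into 4 shares of 1,320,000: Ines takes 1,320,000; Bilal's 1,320,000 share passes to Bilal's issue; Yara's 1,320,000 share passes to Yara's issue; Ulla's 1,320,000 share passes to Ulla's issue.
Bilal's share (1,320,000) is divided into 2 shares of 660,000: Beatrix takes 660,000; Hamish's 660,000 share passes to Hamish's issue.
Hamish's share (660,000) is divided into 3 shares of 220,000: Halim, Kerensa, and Dayo each take 220,000.
Yara's share (1,320,000) is divided into 2 shares of 660,000: Jessamy takes 660,000; Ursula's 660,000 share passes to Ursula's issue.
Ursula's share (660,000) is divided into 3 shares of 220,000: Cassia, Yusuf, and Xiomara each take 220,000.
Ulla's share (1,320,000) is divided into 4 shares of 330,000: Orsolya, Eamon, and Delphine each take 330,000; Saskia's 330,000 share passes to Saskia's issue.
Saskia's share (330,000) is divided into 2 shares of 165,000: Romilly and Mireille each take 165,000.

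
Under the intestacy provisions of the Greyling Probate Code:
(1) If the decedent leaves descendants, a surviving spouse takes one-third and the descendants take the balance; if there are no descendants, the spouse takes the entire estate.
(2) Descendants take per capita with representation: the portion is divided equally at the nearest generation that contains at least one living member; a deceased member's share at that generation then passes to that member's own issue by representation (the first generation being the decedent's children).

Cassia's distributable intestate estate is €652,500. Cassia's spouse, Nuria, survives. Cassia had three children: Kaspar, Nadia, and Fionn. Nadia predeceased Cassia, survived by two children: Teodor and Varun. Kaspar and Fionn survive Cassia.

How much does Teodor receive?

Teodor receives €72,500.

Nuria takes one-third of €652,500 = €217,500. The remaining €435,000 passes to the descendants.
The descendants' portion (€435,000) is divided into 3 shares of €145,000: Kaspar and Fionn each take €145,000; Nadia's €145,000 share passes to Nadia's issue.
Nadia's share (€145,000) is divided into 2 shares of €72,500: Teodor and Varun each take €72,500.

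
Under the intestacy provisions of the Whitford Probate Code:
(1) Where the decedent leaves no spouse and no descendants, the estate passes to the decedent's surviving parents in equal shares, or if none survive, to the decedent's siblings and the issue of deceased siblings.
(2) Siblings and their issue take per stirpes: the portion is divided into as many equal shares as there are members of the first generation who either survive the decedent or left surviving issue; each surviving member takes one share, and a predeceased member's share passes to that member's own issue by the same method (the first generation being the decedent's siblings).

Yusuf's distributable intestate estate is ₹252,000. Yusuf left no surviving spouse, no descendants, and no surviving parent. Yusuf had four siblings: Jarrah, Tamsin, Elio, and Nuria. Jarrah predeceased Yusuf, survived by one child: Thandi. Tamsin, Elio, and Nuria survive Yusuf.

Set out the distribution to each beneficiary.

Thandi: ₹63,000; Tamsin: ₹63,000; Elio: ₹63,000; Nuria: ₹63,000

The entire ₹252,000 passes to the siblings and their issue.
That amount (₹252,000) is divided into 4 shares of ₹63,000: Tamsin, Elio, and Nuria each take ₹63,000; Jarrah's ₹63,000 share passes to Jarrah's issue.
Jarrah's share (₹63,000) passes entirely to Thandi.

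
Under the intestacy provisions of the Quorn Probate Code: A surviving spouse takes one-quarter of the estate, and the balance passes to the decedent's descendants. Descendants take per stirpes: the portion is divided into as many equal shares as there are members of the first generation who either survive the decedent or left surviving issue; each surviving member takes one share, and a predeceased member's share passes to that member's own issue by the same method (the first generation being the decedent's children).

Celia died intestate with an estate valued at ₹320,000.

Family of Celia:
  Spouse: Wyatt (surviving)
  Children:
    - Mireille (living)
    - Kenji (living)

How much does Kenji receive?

Wyatt takes one-quarter of ₹320,000 = ₹80,000. The remaining ₹240,000 passes to the descendants.
The descendants' portion (₹240,000) is divided into 2 shares of ₹120,000: Mireille and Kenji each take ₹120,000.

Kenji receives ₹120,000.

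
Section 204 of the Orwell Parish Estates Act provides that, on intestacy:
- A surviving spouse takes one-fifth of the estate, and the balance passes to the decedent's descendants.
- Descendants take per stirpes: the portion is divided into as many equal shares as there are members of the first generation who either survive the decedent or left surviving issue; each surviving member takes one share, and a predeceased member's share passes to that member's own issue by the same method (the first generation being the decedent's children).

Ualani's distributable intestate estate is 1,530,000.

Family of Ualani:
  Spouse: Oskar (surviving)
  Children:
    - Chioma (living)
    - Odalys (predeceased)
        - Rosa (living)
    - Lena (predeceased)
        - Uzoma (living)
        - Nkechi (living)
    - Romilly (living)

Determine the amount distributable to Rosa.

Rosa receives 306,000.

Oskar takes one-fifth of 1,530,000 = 306,000. The remaining 1,224,000 passes to the descendants.
The descendants' portion (1,224,000) is divided into 4 shares of 306,000: Chioma and Romilly each take 306,000; Odalys's 306,000 share passes to Odalys's issue; Lena's 306,000 share passes to Lena's issue.
Odalys's share (306,000) passes entirely to Rosa.
Lena's share (306,000) is divided into 2 shares of 153,000: Uzoma and Nkechi each take 153,000.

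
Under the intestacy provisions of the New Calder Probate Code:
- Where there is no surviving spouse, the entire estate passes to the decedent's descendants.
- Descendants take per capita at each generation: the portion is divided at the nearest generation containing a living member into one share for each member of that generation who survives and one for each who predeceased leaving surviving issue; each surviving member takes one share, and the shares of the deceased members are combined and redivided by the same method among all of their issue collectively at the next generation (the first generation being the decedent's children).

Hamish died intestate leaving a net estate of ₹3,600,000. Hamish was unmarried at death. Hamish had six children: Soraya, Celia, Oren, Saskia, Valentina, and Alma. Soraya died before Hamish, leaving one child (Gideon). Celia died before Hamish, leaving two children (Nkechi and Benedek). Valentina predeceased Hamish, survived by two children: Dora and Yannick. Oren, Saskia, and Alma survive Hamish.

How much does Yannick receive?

Yannick receives ₹360,000.

The entire ₹3,600,000 passes to the descendants.
That amount (₹3,600,000) is divided at the children's generation into 6 shares of ₹600,000. Oren, Saskia, and Alma each take ₹600,000. The 3 shares of the deceased (Soraya, Celia, and Valentina) are combined into a pool of ₹1,800,000.
That pool (₹1,800,000) is divided at the grandchildren's generation equally among Gideon, Nkechi, Benedek, Dora, and Yannick: ₹360,000 each.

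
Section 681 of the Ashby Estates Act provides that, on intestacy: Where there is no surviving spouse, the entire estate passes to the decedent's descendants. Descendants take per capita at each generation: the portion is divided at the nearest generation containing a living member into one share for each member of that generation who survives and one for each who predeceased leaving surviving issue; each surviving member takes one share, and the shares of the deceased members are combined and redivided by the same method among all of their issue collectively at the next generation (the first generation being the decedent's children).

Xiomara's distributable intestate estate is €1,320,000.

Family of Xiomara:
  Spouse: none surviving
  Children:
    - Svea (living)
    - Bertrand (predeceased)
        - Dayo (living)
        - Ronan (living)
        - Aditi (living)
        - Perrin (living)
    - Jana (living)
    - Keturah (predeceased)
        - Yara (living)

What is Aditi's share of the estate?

Aditi receives €132,000.

The entire €1,320,000 passes to the descendants.
That amount (€1,320,000) is divided at the children's generation into 4 shares of €330,000. Svea and Jana each take €330,000. The 2 shares of the deceased (Bertrand and Keturah) are combined into a pool of €660,000.
That pool (€660,000) is divided at the grandchildren's generation equally among Dayo, Ronan, Aditi, Perrin, and Yara: €132,000 each.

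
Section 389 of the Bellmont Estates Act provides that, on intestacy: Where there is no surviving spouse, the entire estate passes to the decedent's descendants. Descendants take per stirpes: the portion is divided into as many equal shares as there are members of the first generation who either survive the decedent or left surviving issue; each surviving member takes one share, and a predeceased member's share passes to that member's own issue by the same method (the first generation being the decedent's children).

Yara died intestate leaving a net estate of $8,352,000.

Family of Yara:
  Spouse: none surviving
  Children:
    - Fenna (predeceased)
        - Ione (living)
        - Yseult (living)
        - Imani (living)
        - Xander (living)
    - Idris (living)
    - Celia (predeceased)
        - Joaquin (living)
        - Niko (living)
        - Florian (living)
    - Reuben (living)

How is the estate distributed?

Ione: $522,000; Yseult: $522,000; Imani: $522,000; Xander: $522,000; Idris: $2,088,000; Joaquin: $696,000; Niko: $696,000; Florian: $696,000; Reuben: $2,088,000

The entire $8,352,000 passes to the descendants.
That amount ($8,352,000) is divided into 4 shares of $2,088,000: Idris and Reuben each take $2,088,000; Fenna's $2,088,000 share passes to Fenna's issue; Celia's $2,088,000 share passes to Celia's issue.
Fenna's share ($2,088,000) is divided into 4 shares of $522,000: Ione, Yseult, Imani, and Xander each take $522,000.
Celia's share ($2,088,000) is divided into 3 shares of $696,000: Joaquin, Niko, and Florian each take $696,000.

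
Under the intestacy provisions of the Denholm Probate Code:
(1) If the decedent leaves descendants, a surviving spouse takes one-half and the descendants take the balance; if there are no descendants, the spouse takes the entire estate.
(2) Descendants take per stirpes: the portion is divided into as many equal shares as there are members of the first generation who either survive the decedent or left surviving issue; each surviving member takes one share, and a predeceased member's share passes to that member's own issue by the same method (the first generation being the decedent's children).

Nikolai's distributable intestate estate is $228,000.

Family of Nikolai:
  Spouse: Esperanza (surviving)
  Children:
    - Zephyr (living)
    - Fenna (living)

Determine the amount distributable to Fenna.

Esperanza takes one-half of $228,000 = $114,000. The remaining $114,000 passes to the descendants.
The descendants' portion ($114,000) is divided into 2 shares of $57,000: Zephyr and Fenna each take $57,000.

Fenna receives $57,000.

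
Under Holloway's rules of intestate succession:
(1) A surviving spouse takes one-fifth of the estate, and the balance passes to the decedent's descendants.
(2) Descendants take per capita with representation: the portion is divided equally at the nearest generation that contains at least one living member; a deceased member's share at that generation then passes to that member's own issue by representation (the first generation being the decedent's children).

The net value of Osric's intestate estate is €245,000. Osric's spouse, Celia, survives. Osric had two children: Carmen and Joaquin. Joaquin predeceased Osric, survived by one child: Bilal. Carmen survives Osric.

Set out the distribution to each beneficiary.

Celia: €49,000; Carmen: €98,000; Bilal: €98,000

Celia takes one-fifth of €245,000 = €49,000. The remaining €196,000 passes to the descendants.
The descendants' portion (€196,000) is divided into 2 shares of €98,000: Carmen takes €98,000; Joaquin's €98,000 share passes to Joaquin's issue.
Joaquin's share (€98,000) passes entirely to Bilal.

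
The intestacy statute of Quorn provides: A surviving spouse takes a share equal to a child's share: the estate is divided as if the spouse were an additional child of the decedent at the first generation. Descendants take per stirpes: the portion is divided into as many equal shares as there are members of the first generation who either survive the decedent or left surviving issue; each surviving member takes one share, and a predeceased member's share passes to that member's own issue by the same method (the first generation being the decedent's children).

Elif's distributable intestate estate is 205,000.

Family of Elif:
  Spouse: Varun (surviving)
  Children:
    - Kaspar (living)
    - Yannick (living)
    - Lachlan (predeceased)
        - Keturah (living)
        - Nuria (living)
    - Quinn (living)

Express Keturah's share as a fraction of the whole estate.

Keturah receives 1/10 of the estate.

The spouse counts as an additional share at the children's level, so there are 5 primary shares of 41,000. Varun takes one such share (41,000).
The children's combined portion (164,000) is divided into 4 shares of 41,000: Kaspar, Yannick, and Quinn each take 41,000; Lachlan's 41,000 share passes to Lachlan's issue.
Lachlan's share (41,000) is divided into 2 shares of 20,500: Keturah and Nuria each take 20,500.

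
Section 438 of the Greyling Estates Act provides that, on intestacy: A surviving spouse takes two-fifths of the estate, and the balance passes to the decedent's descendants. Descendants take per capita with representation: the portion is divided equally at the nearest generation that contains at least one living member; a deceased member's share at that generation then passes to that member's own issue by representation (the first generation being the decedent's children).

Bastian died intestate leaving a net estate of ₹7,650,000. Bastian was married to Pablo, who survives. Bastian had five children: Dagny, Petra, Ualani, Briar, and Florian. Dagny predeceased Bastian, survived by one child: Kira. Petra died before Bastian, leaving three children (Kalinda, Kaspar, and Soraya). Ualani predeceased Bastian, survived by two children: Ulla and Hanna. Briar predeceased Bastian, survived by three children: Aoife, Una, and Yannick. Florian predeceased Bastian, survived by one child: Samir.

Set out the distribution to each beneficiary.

Pablo: ₹3,060,000; Kira: ₹459,000; Kalinda: ₹459,000; Kaspar: ₹459,000; Soraya: ₹459,000; Ulla: ₹459,000; Hanna: ₹459,000; Aoife: ₹459,000; Una: ₹459,000; Yannick: ₹459,000; Samir: ₹459,000

Pablo takes two-fifths of ₹7,650,000 = ₹3,060,000. The remaining ₹4,590,000 passes to the descendants.
No child survives, so the initial division is made at the grandchildren's generation.
The descendants' portion (₹4,590,000) is divided into 10 shares of ₹459,000: Kira, Kalinda, Kaspar, Soraya, Ulla, Hanna, Aoife, Una, Yannick, and Samir each take ₹459,000.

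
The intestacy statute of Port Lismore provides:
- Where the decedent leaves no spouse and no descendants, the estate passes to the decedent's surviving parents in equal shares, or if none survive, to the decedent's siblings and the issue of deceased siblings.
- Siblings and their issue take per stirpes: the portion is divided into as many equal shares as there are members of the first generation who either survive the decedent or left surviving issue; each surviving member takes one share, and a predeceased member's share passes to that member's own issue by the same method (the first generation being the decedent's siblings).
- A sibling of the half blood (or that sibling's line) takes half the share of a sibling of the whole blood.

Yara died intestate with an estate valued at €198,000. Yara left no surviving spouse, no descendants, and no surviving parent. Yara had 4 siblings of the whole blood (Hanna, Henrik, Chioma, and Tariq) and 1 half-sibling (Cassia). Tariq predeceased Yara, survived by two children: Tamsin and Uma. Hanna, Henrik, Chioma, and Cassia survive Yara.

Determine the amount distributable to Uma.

Uma receives €22,000.

The entire €198,000 passes to the siblings and their issue.
Counting each half-blood sibling's line as half a unit, there are 9/2 units in €198,000, so one unit is €44,000. Whole-blood lines (Hanna, Henrik, Chioma, and Tariq) take €44,000 each; half-blood lines (Cassia) take €22,000 each.
Tariq's share (€44,000) is divided into 2 shares of €22,000: Tamsin and Uma each take €22,000.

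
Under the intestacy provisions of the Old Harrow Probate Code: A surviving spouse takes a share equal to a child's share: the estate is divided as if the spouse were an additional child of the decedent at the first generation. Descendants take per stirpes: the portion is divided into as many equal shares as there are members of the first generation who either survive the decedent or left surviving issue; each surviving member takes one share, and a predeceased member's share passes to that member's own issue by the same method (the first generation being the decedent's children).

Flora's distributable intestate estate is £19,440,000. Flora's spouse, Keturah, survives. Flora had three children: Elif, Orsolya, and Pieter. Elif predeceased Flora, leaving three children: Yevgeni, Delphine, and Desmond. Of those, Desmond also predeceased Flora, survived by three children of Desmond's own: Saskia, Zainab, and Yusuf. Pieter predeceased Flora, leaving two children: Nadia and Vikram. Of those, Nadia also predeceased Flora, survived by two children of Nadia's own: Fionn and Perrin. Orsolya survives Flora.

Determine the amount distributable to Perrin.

Perrin receives £1,215,000.

The spouse counts as an additional share at the children's level, so there are 4 primary shares of £4,860,000. Keturah takes one such share (£4,860,000).
The children's combined portion (£14,580,000) is divided into 3 shares of £4,860,000: Orsolya takes £4,860,000; Elif's £4,860,000 share passes to Elif's issue; Pieter's £4,860,000 share passes to Pieter's issue.
Elif's share (£4,860,000) is divided into 3 shares of £1,620,000: Yevgeni and Delphine each take £1,620,000; Desmond's £1,620,000 share passes to Desmond's issue.
Desmond's share (£1,620,000) is divided into 3 shares of £540,000: Saskia, Zainab, and Yusuf each take £540,000.
Pieter's share (£4,860,000) is divided into 2 shares of £2,430,000: Vikram takes £2,430,000; Nadia's £2,430,000 share passes to Nadia's issue.
Nadia's share (£2,430,000) is divided into 2 shares of £1,215,000: Fionn and Perrin each take £1,215,000.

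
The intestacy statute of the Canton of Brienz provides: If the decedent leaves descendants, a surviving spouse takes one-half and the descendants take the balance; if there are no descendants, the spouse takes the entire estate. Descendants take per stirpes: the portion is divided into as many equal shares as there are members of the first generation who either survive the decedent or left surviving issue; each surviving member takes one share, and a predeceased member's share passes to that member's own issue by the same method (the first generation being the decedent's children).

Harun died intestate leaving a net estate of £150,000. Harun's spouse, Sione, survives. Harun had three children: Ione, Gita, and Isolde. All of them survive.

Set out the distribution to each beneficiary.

Sione takes one-half of £150,000 = £75,000. The remaining £75,000 passes to the descendants.
The descendants' portion (£75,000) is divided into 3 shares of £25,000: Ione, Gita, and Isolde each take £25,000.

Sione: £75,000; Ione: £25,000; Gita: £25,000; Isolde: £25,000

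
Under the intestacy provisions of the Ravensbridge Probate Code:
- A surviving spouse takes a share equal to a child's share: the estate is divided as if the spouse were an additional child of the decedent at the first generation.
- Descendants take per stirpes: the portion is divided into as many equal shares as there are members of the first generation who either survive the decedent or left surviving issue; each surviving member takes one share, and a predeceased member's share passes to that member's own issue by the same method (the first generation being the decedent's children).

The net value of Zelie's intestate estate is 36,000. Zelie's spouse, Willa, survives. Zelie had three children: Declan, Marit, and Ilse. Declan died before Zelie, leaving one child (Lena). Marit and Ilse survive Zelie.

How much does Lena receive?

Lena receives 9,000.

The spouse counts as an additional share at the children's level, so there are 4 primary shares of 9,000. Willa takes one such share (9,000).
The children's combined portion (27,000) is divided into 3 shares of 9,000: Marit and Ilse each take 9,000; Declan's 9,000 share passes to Declan's issue.
Declan's share (9,000) passes entirely to Lena.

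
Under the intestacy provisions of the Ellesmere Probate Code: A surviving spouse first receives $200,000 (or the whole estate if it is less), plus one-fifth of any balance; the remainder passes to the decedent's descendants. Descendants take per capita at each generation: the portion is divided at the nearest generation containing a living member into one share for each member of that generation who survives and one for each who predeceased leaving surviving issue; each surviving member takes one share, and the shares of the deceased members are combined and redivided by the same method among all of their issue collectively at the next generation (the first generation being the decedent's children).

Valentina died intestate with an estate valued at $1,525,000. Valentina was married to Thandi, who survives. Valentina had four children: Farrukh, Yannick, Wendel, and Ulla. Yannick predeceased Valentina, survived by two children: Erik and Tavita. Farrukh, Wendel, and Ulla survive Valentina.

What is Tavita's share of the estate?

Thandi first takes $200,000, leaving a balance of $1,325,000. Thandi then takes one-fifth of the balance ($265,000), for a total of $465,000. The remaining $1,060,000 passes to the descendants.
The descendants' portion ($1,060,000) is divided at the children's generation into 4 shares of $265,000. Farrukh, Wendel, and Ulla each take $265,000. The remaining share for the deceased Yannick ($265,000) is carried to the next generation.
That pool ($265,000) is divided at the grandchildren's generation equally among Erik and Tavita: $132,500 each.

Tavita receives $132,500.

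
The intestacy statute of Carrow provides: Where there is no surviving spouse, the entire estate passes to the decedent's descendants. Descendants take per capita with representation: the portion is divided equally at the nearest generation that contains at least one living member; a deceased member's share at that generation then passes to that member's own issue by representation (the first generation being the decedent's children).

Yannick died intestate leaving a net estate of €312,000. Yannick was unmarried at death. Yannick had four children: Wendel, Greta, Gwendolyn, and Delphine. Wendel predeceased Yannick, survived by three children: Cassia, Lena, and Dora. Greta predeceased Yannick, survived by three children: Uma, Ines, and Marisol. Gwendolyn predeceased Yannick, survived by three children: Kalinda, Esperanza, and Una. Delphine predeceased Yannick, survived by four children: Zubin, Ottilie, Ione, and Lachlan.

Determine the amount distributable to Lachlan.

The entire €312,000 passes to the descendants.
No child survives, so the initial division is made at the grandchildren's generation.
That amount (€312,000) is divided into 13 shares of €24,000: Cassia, Lena, Dora, Uma, Ines, Marisol, Kalinda, Esperanza, Una, Zubin, Ottilie, Ione, and Lachlan each take €24,000.

Lachlan receives €24,000.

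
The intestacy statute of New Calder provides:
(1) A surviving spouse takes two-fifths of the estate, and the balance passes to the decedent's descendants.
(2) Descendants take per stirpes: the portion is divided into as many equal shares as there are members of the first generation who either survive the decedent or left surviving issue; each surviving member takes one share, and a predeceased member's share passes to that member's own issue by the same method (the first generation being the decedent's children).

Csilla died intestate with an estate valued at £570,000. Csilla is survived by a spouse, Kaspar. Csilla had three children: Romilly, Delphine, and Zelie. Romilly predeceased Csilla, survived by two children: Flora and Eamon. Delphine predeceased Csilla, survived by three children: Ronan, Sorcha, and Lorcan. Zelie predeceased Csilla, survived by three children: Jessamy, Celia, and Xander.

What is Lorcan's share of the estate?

Lorcan receives £38,000.

Kaspar takes two-fifths of £570,000 = £228,000. The remaining £342,000 passes to the descendants.
The descendants' portion (£342,000) is divided into 3 shares of £114,000: Romilly's £114,000 share passes to Romilly's issue; Delphine's £114,000 share passes to Delphine's issue; Zelie's £114,000 share passes to Zelie's issue.
Romilly's share (£114,000) is divided into 2 shares of £57,000: Flora and Eamon each take £57,000.
Delphine's share (£114,000) is divided into 3 shares of £38,000: Ronan, Sorcha, and Lorcan each take £38,000.
Zelie's share (£114,000) is divided into 3 shares of £38,000: Jessamy, Celia, and Xander each take £38,000.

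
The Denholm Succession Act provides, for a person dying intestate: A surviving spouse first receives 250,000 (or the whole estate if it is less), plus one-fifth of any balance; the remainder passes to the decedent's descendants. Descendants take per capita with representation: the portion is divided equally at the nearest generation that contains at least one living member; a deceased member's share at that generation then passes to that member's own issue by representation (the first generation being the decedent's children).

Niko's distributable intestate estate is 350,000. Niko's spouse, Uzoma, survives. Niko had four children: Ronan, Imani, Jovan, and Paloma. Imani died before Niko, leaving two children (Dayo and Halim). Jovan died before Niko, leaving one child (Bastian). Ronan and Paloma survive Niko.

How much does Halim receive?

Uzoma first takes 250,000, leaving a balance of 100,000. Uzoma then takes one-fifth of the balance (20,000), for a total of 270,000. The remaining 80,000 passes to the descendants.
The descendants' portion (80,000) is divided into 4 shares of 20,000: Ronan and Paloma each take 20,000; Imani's 20,000 share passes to Imani's issue; Jovan's 20,000 share passes to Jovan's issue.
Imani's share (20,000) is divided into 2 shares of 10,000: Dayo and Halim each take 10,000.
Jovan's share (20,000) passes entirely to Bastian.

Halim receives 10,000.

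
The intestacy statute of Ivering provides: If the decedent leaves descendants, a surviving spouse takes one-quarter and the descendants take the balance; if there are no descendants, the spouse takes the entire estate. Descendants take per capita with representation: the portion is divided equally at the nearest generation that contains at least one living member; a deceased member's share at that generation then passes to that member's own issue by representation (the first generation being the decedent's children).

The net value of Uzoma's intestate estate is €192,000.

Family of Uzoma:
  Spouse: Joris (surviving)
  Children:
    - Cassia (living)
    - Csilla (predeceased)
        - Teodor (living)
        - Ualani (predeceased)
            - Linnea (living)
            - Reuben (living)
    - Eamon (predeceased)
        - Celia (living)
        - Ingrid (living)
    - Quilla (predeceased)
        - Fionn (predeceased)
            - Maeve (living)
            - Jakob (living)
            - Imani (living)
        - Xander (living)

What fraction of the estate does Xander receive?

Xander receives 3/32 of the estate.

Joris takes one-quarter of €192,000 = €48,000. The remaining €144,000 passes to the descendants.
The descendants' portion (€144,000) is divided into 4 shares of €36,000: Cassia takes €36,000; Csilla's €36,000 share passes to Csilla's issue; Eamon's €36,000 share passes to Eamon's issue; Quilla's €36,000 share passes to Quilla's issue.
Csilla's share (€36,000) is divided into 2 shares of €18,000: Teodor takes €18,000; Ualani's €18,000 share passes to Ualani's issue.
Ualani's share (€18,000) is divided into 2 shares of €9,000: Linnea and Reuben each take €9,000.
Eamon's share (€36,000) is divided into 2 shares of €18,000: Celia and Ingrid each take €18,000.
Quilla's share (€36,000) is divided into 2 shares of €18,000: Xander takes €18,000; Fionn's €18,000 share passes to Fionn's issue.
Fionn's share (€18,000) is divided into 3 shares of €6,000: Maeve, Jakob, and Imani each take €6,000.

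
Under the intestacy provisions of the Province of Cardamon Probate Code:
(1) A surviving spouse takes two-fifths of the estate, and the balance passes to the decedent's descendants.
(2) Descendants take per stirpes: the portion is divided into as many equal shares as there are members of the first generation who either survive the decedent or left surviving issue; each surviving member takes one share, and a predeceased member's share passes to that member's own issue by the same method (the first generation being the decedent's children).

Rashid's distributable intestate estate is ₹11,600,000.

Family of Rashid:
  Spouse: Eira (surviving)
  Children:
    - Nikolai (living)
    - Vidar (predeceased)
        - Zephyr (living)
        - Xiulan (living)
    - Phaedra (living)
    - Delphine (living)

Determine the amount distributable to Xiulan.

Xiulan receives ₹870,000.

Eira takes two-fifths of ₹11,600,000 = ₹4,640,000. The remaining ₹6,960,000 passes to the descendants.
The descendants' portion (₹6,960,000) is divided into 4 shares of ₹1,740,000: Nikolai, Phaedra, and Delphine each take ₹1,740,000; Vidar's ₹1,740,000 share passes to Vidar's issue.
Vidar's share (₹1,740,000) is divided into 2 shares of ₹870,000: Zephyr and Xiulan each take ₹870,000.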